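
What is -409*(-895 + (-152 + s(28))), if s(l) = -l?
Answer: 439675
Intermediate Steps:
-409*(-895 + (-152 + s(28))) = -409*(-895 + (-152 - 1*28)) = -409*(-895 + (-152 - 28)) = -409*(-895 - 180) = -409*(-1075) = 439675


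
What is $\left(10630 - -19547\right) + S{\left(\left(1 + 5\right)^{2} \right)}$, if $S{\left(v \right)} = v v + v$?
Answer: $31509$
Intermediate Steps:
$S{\left(v \right)} = v + v^{2}$ ($S{\left(v \right)} = v^{2} + v = v + v^{2}$)
$\left(10630 - -19547\right) + S{\left(\left(1 + 5\right)^{2} \right)} = \left(10630 - -19547\right) + \left(1 + 5\right)^{2} \left(1 + \left(1 + 5\right)^{2}\right) = \left(10630 + 19547\right) + 6^{2} \left(1 + 6^{2}\right) = 30177 + 36 \left(1 + 36\right) = 30177 + 36 \cdot 37 = 30177 + 1332 = 31509$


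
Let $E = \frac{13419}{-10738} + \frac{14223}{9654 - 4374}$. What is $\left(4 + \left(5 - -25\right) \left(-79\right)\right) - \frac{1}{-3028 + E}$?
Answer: $- \frac{878777096418}{371418943} \approx -2366.0$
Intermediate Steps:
$E = \frac{177217}{122720}$ ($E = 13419 \left(- \frac{1}{10738}\right) + \frac{14223}{9654 - 4374} = - \frac{1917}{1534} + \frac{14223}{5280} = - \frac{1917}{1534} + 14223 \cdot \frac{1}{5280} = - \frac{1917}{1534} + \frac{431}{160} = \frac{177217}{122720} \approx 1.4441$)
$\left(4 + \left(5 - -25\right) \left(-79\right)\right) - \frac{1}{-3028 + E} = \left(4 + \left(5 - -25\right) \left(-79\right)\right) - \frac{1}{-3028 + \frac{177217}{122720}} = \left(4 + \left(5 + 25\right) \left(-79\right)\right) - \frac{1}{- \frac{371418943}{122720}} = \left(4 + 30 \left(-79\right)\right) - - \frac{122720}{371418943} = \left(4 - 2370\right) + \frac{122720}{371418943} = -2366 + \frac{122720}{371418943} = - \frac{878777096418}{371418943}$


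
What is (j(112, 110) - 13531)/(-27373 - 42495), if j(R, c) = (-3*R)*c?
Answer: 50491/69868 ≈ 0.72266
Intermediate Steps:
j(R, c) = -3*R*c
(j(112, 110) - 13531)/(-27373 - 42495) = (-3*112*110 - 13531)/(-27373 - 42495) = (-36960 - 13531)/(-69868) = -50491*(-1/69868) = 50491/69868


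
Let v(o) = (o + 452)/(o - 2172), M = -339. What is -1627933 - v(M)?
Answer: -4087739650/2511 ≈ -1.6279e+6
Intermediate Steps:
v(o) = (452 + o)/(-2172 + o)
-1627933 - v(M) = -1627933 - (452 - 339)/(-2172 - 339) = -1627933 - 113/(-2511) = -1627933 - (-1)*113/2511 = -1627933 - 1*(-113/2511) = -1627933 + 113/2511 = -4087739650/2511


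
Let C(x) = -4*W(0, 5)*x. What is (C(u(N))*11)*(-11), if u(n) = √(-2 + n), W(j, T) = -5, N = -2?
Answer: -4840*I ≈ -4840.0*I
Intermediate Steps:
C(x) = 20*x (C(x) = -(-20)*x = 20*x)
(C(u(N))*11)*(-11) = ((20*√(-2 - 2))*11)*(-11) = ((20*√(-4))*11)*(-11) = ((20*(2*I))*11)*(-11) = ((40*I)*11)*(-11) = (440*I)*(-11) = -4840*I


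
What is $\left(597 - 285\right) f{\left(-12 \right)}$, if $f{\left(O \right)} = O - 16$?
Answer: $-8736$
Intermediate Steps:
$f{\left(O \right)} = -16 + O$
$\left(597 - 285\right) f{\left(-12 \right)} = \left(597 - 285\right) \left(-16 - 12\right) = 312 \left(-28\right) = -8736$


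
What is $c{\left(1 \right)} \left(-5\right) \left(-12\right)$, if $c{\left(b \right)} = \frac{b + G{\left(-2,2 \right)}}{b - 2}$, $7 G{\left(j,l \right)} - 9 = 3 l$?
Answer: $- \frac{1320}{7} \approx -188.57$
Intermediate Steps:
$G{\left(j,l \right)} = \frac{9}{7} + \frac{3 l}{7}$
$c{\left(b \right)} = \frac{\frac{15}{7} + b}{-2 + b}$ ($c{\left(b \right)} = \frac{b + \left(\frac{9}{7} + \frac{3}{7} \cdot 2\right)}{b - 2} = \frac{b + \left(\frac{9}{7} + \frac{6}{7}\right)}{-2 + b} = \frac{b + \frac{15}{7}}{-2 + b} = \frac{\frac{15}{7} + b}{-2 + b}$)
$c{\left(1 \right)} \left(-5\right) \left(-12\right) = \frac{\frac{15}{7} + 1}{-2 + 1} \left(-5\right) \left(-12\right) = \frac{1}{-1} \cdot \frac{22}{7} \left(-5\right) \left(-12\right) = \left(-1\right) \frac{22}{7} \left(-5\right) \left(-12\right) = \left(- \frac{22}{7}\right) \left(-5\right) \left(-12\right) = \frac{110}{7} \left(-12\right) = - \frac{1320}{7}$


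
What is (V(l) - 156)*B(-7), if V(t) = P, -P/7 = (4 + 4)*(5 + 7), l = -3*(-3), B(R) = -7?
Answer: 5796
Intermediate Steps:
l = 9
P = -672 (P = -7*(4 + 4)*(5 + 7) = -56*12 = -7*96 = -672)
V(t) = -672
(V(l) - 156)*B(-7) = (-672 - 156)*(-7) = -828*(-7) = 5796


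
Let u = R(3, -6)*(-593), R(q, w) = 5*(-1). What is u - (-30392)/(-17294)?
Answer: 25623159/8647 ≈ 2963.2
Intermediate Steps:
R(q, w) = -5
u = 2965 (u = -5*(-593) = 2965)
u - (-30392)/(-17294) = 2965 - (-30392)/(-17294) = 2965 - (-30392)*(-1)/17294 = 2965 - 1*15196/8647 = 2965 - 15196/8647 = 25623159/8647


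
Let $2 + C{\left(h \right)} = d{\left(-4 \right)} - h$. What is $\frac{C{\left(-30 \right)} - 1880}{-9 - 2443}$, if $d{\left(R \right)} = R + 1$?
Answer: $\frac{1855}{2452} \approx 0.75653$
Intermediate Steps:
$d{\left(R \right)} = 1 + R$
$C{\left(h \right)} = -5 - h$ ($C{\left(h \right)} = -2 - \left(3 + h\right) = -5 - h$)
$\frac{C{\left(-30 \right)} - 1880}{-9 - 2443} = \frac{\left(-5 - -30\right) - 1880}{-9 - 2443} = \frac{\left(-5 + 30\right) - 1880}{-2452} = \left(25 - 1880\right) \left(- \frac{1}{2452}\right) = \left(-1855\right) \left(- \frac{1}{2452}\right) = \frac{1855}{2452}$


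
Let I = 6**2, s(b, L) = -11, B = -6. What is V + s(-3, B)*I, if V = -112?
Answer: -508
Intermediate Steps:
I = 36
V + s(-3, B)*I = -112 - 11*36 = -112 - 396 = -508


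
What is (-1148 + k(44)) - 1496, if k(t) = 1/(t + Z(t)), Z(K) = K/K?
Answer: -118979/45 ≈ -2644.0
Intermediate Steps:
Z(K) = 1
k(t) = 1/(1 + t) (k(t) = 1/(t + 1) = 1/(1 + t))
(-1148 + k(44)) - 1496 = (-1148 + 1/(1 + 44)) - 1496 = (-1148 + 1/45) - 1496 = -51659/45 - 1496 = -118979/45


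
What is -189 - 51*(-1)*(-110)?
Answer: -5799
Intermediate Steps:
-189 - 51*(-1)*(-110) = -189 + 51*(-110) = -189 - 5610 = -5799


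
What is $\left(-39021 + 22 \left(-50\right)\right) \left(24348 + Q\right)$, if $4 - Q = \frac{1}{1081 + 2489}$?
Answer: $- \frac{3487984893319}{3570} \approx -9.7703 \cdot 10^{8}$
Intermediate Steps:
$Q = \frac{14279}{3570}$ ($Q = 4 - \frac{1}{1081 + 2489} = 4 - \frac{1}{3570} = \frac{14279}{3570} \approx 3.9997$)
$\left(-39021 + 22 \left(-50\right)\right) \left(24348 + Q\right) = \left(-39021 + 22 \left(-50\right)\right) \left(24348 + \frac{14279}{3570}\right) = \left(-39021 - 1100\right) \frac{86936639}{3570} = \left(-40121\right) \frac{86936639}{3570} = - \frac{3487984893319}{3570}$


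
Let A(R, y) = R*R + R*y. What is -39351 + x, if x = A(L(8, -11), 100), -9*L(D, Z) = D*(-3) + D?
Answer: -3172775/81 ≈ -39170.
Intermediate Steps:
L(D, Z) = 2*D/9 (L(D, Z) = -(D*(-3) + D)/9 = -(-3*D + D)/9 = -(-2)*D/9 = 2*D/9)
A(R, y) = R² + R*y
x = 14656/81 (x = ((2/9)*8)*((2/9)*8 + 100) = 16*(16/9 + 100)/9 = (16/9)*(916/9) = 14656/81 ≈ 180.94)
-39351 + x = -39351 + 14656/81 = -3172775/81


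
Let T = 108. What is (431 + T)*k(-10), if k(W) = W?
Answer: -5390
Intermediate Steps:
(431 + T)*k(-10) = (431 + 108)*(-10) = 539*(-10) = -5390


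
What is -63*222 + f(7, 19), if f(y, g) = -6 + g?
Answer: -13973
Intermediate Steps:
-63*222 + f(7, 19) = -63*222 + (-6 + 19) = -13986 + 13 = -13973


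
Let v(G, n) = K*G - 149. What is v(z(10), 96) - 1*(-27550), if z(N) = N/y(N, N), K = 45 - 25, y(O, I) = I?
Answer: 27421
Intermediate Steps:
K = 20
z(N) = 1 (z(N) = N/N = 1)
v(G, n) = -149 + 20*G (v(G, n) = 20*G - 149 = -149 + 20*G)
v(z(10), 96) - 1*(-27550) = (-149 + 20*1) - 1*(-27550) = (-149 + 20) + 27550 = -129 + 27550 = 27421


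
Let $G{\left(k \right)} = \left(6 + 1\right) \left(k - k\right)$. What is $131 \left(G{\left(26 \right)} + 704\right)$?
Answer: $92224$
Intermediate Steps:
$G{\left(k \right)} = 0$ ($G{\left(k \right)} = 7 \cdot 0 = 0$)
$131 \left(G{\left(26 \right)} + 704\right) = 131 \left(0 + 704\right) = 131 \cdot 704 = 92224$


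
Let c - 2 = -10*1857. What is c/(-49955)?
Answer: 18568/49955 ≈ 0.37169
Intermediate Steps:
c = -18568 (c = 2 - 10*1857 = 2 - 18570 = -18568)
c/(-49955) = -18568/(-49955) = -18568*(-1/49955) = 18568/49955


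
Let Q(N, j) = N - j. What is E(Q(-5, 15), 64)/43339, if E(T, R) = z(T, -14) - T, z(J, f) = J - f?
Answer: 14/43339 ≈ 0.00032303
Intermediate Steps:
E(T, R) = 14 (E(T, R) = (T - 1*(-14)) - T = (T + 14) - T = (14 + T) - T = 14)
E(Q(-5, 15), 64)/43339 = 14/43339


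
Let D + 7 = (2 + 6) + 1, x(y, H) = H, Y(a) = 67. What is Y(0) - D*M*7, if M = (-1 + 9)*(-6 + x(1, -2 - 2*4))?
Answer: 1859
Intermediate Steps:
D = 2 (D = -7 + ((2 + 6) + 1) = -7 + (8 + 1) = -7 + 9 = 2)
M = -128 (M = (-1 + 9)*(-6 + (-2 - 2*4)) = 8*(-6 + (-2 - 8)) = 8*(-6 - 10) = 8*(-16) = -128)
Y(0) - D*M*7 = 67 - 2*(-128)*7 = 67 - (-256)*7 = 67 - 1*(-1792) = 67 + 1792 = 1859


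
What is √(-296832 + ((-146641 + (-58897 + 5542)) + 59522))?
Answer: I*√437306 ≈ 661.29*I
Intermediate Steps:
√(-296832 + ((-146641 + (-58897 + 5542)) + 59522)) = √(-296832 + ((-146641 - 53355) + 59522)) = √(-296832 + (-199996 + 59522)) = √(-296832 - 140474) = √(-437306) = I*√437306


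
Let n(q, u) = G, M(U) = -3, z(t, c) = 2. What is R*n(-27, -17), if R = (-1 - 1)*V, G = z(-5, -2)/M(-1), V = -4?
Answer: -16/3 ≈ -5.3333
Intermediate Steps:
G = -⅔ (G = 2/(-3) = 2*(-⅓) = -⅔ ≈ -0.66667)
n(q, u) = -⅔
R = 8 (R = (-1 - 1)*(-4) = -2*(-4) = 8)
R*n(-27, -17) = 8*(-⅔) = -16/3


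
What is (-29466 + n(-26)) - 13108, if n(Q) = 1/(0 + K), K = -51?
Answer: -2171275/51 ≈ -42574.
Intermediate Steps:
n(Q) = -1/51 (n(Q) = 1/(0 - 51) = 1/(-51) = -1/51)
(-29466 + n(-26)) - 13108 = (-29466 - 1/51) - 13108 = -1502767/51 - 13108 = -2171275/51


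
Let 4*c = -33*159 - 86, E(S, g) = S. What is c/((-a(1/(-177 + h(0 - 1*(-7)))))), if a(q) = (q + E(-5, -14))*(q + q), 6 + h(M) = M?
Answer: 20649376/881 ≈ 23439.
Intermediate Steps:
h(M) = -6 + M
c = -5333/4 (c = (-33*159 - 86)/4 = (-5247 - 86)/4 = (¼)*(-5333) = -5333/4 ≈ -1333.3)
a(q) = 2*q*(-5 + q) (a(q) = (q - 5)*(q + q) = (-5 + q)*(2*q) = 2*q*(-5 + q))
c/((-a(1/(-177 + h(0 - 1*(-7)))))) = -5333*(-(-177 + (-6 + (0 - 1*(-7))))/(2*(-5 + 1/(-177 + (-6 + (0 - 1*(-7)))))))/4 = -5333*(-(-177 + (-6 + (0 + 7)))/(2*(-5 + 1/(-177 + (-6 + (0 + 7))))))/4 = -5333*(-(-177 + (-6 + 7))/(2*(-5 + 1/(-177 + (-6 + 7)))))/4 = -5333*(-(-177 + 1)/(2*(-5 + 1/(-177 + 1))))/4 = -5333*88/(-5 + 1/(-176))/4 = -5333*88/(-5 - 1/176)/4 = -5333/(4*((-2*(-1)*(-881)/(176*176)))) = -5333/(4*((-1*881/15488))) = -5333/(4*(-881/15488)) = -5333/4*(-15488/881) = 20649376/881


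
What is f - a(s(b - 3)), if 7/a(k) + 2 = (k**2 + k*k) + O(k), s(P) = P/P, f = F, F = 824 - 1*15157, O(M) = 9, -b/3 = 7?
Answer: -129004/9 ≈ -14334.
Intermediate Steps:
b = -21 (b = -3*7 = -21)
F = -14333 (F = 824 - 15157 = -14333)
f = -14333
s(P) = 1
a(k) = 7/(7 + 2*k**2) (a(k) = 7/(-2 + ((k**2 + k*k) + 9)) = 7/(-2 + ((k**2 + k**2) + 9)) = 7/(-2 + (2*k**2 + 9)) = 7/(-2 + (9 + 2*k**2)) = 7/(7 + 2*k**2))
f - a(s(b - 3)) = -14333 - 7/(7 + 2*1**2) = -14333 - 7/(7 + 2*1) = -14333 - 7/(7 + 2) = -14333 - 7/9 = -129004/9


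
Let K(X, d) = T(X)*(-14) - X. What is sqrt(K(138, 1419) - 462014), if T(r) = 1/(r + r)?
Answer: I*sqrt(8801223654)/138 ≈ 679.82*I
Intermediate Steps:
T(r) = 1/(2*r)
K(X, d) = -X - 7/X (K(X, d) = (1/(2*X))*(-14) - X = -7/X - X = -X - 7/X)
sqrt(K(138, 1419) - 462014) = sqrt((-1*138 - 7/138) - 462014) = sqrt((-138 - 7*1/138) - 462014) = sqrt((-138 - 7/138) - 462014) = sqrt(-19051/138 - 462014) = sqrt(-63776983/138) = I*sqrt(8801223654)/138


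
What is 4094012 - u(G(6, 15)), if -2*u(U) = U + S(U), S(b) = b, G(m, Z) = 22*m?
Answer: 4094144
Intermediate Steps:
u(U) = -U (u(U) = -(U + U)/2 = -U)
4094012 - u(G(6, 15)) = 4094012 - (-1)*22*6 = 4094012 - (-1)*132 = 4094012 - 1*(-132) = 4094012 + 132 = 4094144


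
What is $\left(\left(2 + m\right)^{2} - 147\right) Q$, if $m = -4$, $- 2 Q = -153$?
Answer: $- \frac{21879}{2} \approx -10940.0$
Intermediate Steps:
$Q = \frac{153}{2}$ ($Q = \left(- \frac{1}{2}\right) \left(-153\right) = \frac{153}{2} \approx 76.5$)
$\left(\left(2 + m\right)^{2} - 147\right) Q = \left(\left(2 - 4\right)^{2} - 147\right) \frac{153}{2} = \left(\left(-2\right)^{2} - 147\right) \frac{153}{2} = \left(4 - 147\right) \frac{153}{2} = \left(-143\right) \frac{153}{2} = - \frac{21879}{2}$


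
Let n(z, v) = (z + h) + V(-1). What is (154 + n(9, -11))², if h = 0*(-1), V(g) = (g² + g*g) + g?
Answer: 26896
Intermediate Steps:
V(g) = g + 2*g² (V(g) = (g² + g²) + g = 2*g² + g = g + 2*g²)
h = 0
n(z, v) = 1 + z (n(z, v) = (z + 0) - (1 + 2*(-1)) = z - (1 - 2) = z - 1*(-1) = z + 1 = 1 + z)
(154 + n(9, -11))² = (154 + (1 + 9))² = (154 + 10)² = 164² = 26896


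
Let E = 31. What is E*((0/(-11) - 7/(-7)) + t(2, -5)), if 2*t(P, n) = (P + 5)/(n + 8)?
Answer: 403/6 ≈ 67.167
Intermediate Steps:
t(P, n) = (5 + P)/(2*(8 + n)) (t(P, n) = ((P + 5)/(n + 8))/2 = ((5 + P)/(8 + n))/2 = (5 + P)/(2*(8 + n)))
E*((0/(-11) - 7/(-7)) + t(2, -5)) = 31*((0/(-11) - 7/(-7)) + (5 + 2)/(2*(8 - 5))) = 31*((0*(-1/11) - 7*(-⅐)) + (½)*7/3) = 31*((0 + 1) + (½)*(⅓)*7) = 31*(1 + 7/6) = 31*(13/6) = 403/6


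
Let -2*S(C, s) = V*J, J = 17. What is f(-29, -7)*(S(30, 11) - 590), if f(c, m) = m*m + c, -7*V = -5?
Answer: -83450/7 ≈ -11921.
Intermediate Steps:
V = 5/7 (V = -⅐*(-5) = 5/7 ≈ 0.71429)
S(C, s) = -85/14 (S(C, s) = -5*17/14 = -½*85/7 = -85/14)
f(c, m) = c + m² (f(c, m) = m² + c = c + m²)
f(-29, -7)*(S(30, 11) - 590) = (-29 + (-7)²)*(-85/14 - 590) = (-29 + 49)*(-8345/14) = 20*(-8345/14) = -83450/7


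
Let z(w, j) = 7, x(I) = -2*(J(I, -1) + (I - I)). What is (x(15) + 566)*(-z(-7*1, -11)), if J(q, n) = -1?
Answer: -3976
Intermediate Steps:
x(I) = 2 (x(I) = -2*(-1 + (I - I)) = -2*(-1 + 0) = -2*(-1) = 2)
(x(15) + 566)*(-z(-7*1, -11)) = (2 + 566)*(-1*7) = 568*(-7) = -3976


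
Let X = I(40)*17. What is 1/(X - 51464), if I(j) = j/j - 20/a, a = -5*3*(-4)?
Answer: -3/154358 ≈ -1.9435e-5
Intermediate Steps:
a = 60 (a = -15*(-4) = 60)
I(j) = ⅔ (I(j) = j/j - 20/60 = 1 - 20*1/60 = 1 - ⅓ = ⅔)
X = 34/3 (X = (⅔)*17 = 34/3 ≈ 11.333)
1/(X - 51464) = 1/(34/3 - 51464) = 1/(-154358/3) = -3/154358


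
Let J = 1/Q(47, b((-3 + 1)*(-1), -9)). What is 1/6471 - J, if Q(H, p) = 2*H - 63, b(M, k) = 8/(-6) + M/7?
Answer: -6440/200601 ≈ -0.032104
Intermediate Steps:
b(M, k) = -4/3 + M/7 (b(M, k) = 8*(-⅙) + M*(⅐) = -4/3 + M/7)
Q(H, p) = -63 + 2*H
J = 1/31 (J = 1/(-63 + 2*47) = 1/(-63 + 94) = 1/31 ≈ 0.032258)
1/6471 - J = 1/6471 - 1*1/31 = 1/6471 - 1/31 = -6440/200601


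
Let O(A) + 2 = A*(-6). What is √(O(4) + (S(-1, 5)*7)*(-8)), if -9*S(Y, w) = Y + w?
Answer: I*√10/3 ≈ 1.0541*I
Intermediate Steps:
O(A) = -2 - 6*A (O(A) = -2 + A*(-6) = -2 - 6*A)
S(Y, w) = -Y/9 - w/9 (S(Y, w) = -(Y + w)/9 = -Y/9 - w/9)
√(O(4) + (S(-1, 5)*7)*(-8)) = √((-2 - 6*4) + ((-⅑*(-1) - ⅑*5)*7)*(-8)) = √((-2 - 24) + ((⅑ - 5/9)*7)*(-8)) = √(-26 - 4/9*7*(-8)) = √(-26 - 28/9*(-8)) = √(-26 + 224/9) = √(-10/9) = I*√10/3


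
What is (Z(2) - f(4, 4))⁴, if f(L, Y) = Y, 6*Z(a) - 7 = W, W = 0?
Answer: 83521/1296 ≈ 64.445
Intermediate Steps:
Z(a) = 7/6 (Z(a) = 7/6 + (⅙)*0 = 7/6 + 0 = 7/6)
(Z(2) - f(4, 4))⁴ = (7/6 - 1*4)⁴ = (7/6 - 4)⁴ = (-17/6)⁴ = 83521/1296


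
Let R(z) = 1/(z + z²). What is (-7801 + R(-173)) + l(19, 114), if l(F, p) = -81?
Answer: -234536791/29756 ≈ -7882.0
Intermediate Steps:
(-7801 + R(-173)) + l(19, 114) = (-7801 + 1/((-173)*(1 - 173))) - 81 = (-7801 - 1/173/(-172)) - 81 = (-7801 - 1/173*(-1/172)) - 81 = (-7801 + 1/29756) - 81 = -232126555/29756 - 81 = -234536791/29756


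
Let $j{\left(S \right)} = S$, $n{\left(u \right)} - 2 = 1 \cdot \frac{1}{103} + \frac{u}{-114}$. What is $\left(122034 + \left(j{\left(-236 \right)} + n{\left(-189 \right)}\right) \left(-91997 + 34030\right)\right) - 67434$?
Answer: $\frac{52925937883}{3914} \approx 1.3522 \cdot 10^{7}$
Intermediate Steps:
$n{\left(u \right)} = \frac{207}{103} - \frac{u}{114}$ ($n{\left(u \right)} = 2 + \left(1 \cdot \frac{1}{103} + \frac{u}{-114}\right) = 2 + \left(1 \cdot \frac{1}{103} + u \left(- \frac{1}{114}\right)\right) = 2 - \left(- \frac{1}{103} + \frac{u}{114}\right) = \frac{207}{103} - \frac{u}{114}$)
$\left(122034 + \left(j{\left(-236 \right)} + n{\left(-189 \right)}\right) \left(-91997 + 34030\right)\right) - 67434 = \left(122034 + \left(-236 + \left(\frac{207}{103} - - \frac{63}{38}\right)\right) \left(-91997 + 34030\right)\right) - 67434 = \left(122034 + \left(-236 + \left(\frac{207}{103} + \frac{63}{38}\right)\right) \left(-57967\right)\right) - 67434 = \left(122034 + \left(-236 + \frac{14355}{3914}\right) \left(-57967\right)\right) - 67434 = \left(122034 - - \frac{52712233483}{3914}\right) - 67434 = \left(122034 + \frac{52712233483}{3914}\right) - 67434 = \frac{53189874559}{3914} - 67434 = \frac{52925937883}{3914}$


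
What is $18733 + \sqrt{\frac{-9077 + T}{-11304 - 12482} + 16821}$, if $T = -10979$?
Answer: $18733 + \frac{\sqrt{2379339518633}}{11893} \approx 18863.0$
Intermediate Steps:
$18733 + \sqrt{\frac{-9077 + T}{-11304 - 12482} + 16821} = 18733 + \sqrt{\frac{-9077 - 10979}{-11304 - 12482} + 16821} = 18733 + \sqrt{- \frac{20056}{-23786} + 16821} = 18733 + \sqrt{\left(-20056\right) \left(- \frac{1}{23786}\right) + 16821} = 18733 + \sqrt{\frac{10028}{11893} + 16821} = 18733 + \sqrt{\frac{200062181}{11893}} = 18733 + \frac{\sqrt{2379339518633}}{11893}$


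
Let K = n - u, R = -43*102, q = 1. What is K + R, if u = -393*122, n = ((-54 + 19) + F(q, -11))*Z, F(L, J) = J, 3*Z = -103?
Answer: 135418/3 ≈ 45139.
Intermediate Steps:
Z = -103/3 (Z = (1/3)*(-103) = -103/3 ≈ -34.333)
n = 4738/3 (n = ((-54 + 19) - 11)*(-103/3) = (-35 - 11)*(-103/3) = -46*(-103/3) = 4738/3 ≈ 1579.3)
u = -47946
R = -4386
K = 148576/3 (K = 4738/3 - 1*(-47946) = 4738/3 + 47946 = 148576/3 ≈ 49525.)
K + R = 148576/3 - 4386 = 135418/3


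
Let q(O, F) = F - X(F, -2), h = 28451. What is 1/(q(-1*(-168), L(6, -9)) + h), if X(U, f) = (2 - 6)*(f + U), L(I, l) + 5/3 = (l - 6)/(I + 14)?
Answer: 12/341171 ≈ 3.5173e-5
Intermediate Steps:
L(I, l) = -5/3 + (-6 + l)/(14 + I) (L(I, l) = -5/3 + (l - 6)/(I + 14) = -5/3 + (-6 + l)/(14 + I))
X(U, f) = -4*U - 4*f (X(U, f) = -4*(U + f) = -4*U - 4*f)
q(O, F) = -8 + 5*F (q(O, F) = F - (-4*F - 4*(-2)) = F - (-4*F + 8) = F - (8 - 4*F) = F + (-8 + 4*F) = -8 + 5*F)
1/(q(-1*(-168), L(6, -9)) + h) = 1/((-8 + 5*((-88 - 5*6 + 3*(-9))/(3*(14 + 6)))) + 28451) = 1/((-8 + 5*((1/3)*(-88 - 30 - 27)/20)) + 28451) = 1/((-8 + 5*((1/3)*(1/20)*(-145))) + 28451) = 1/((-8 + 5*(-29/12)) + 28451) = 1/((-8 - 145/12) + 28451) = 1/(-241/12 + 28451) = 1/(341171/12) = 12/341171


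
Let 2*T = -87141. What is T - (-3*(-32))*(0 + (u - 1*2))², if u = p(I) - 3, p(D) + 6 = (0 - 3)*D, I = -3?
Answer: -87909/2 ≈ -43955.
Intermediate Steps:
p(D) = -6 - 3*D (p(D) = -6 + (0 - 3)*D = -6 - 3*D)
T = -87141/2 (T = (½)*(-87141) = -87141/2 ≈ -43571.)
u = 0 (u = (-6 - 3*(-3)) - 3 = (-6 + 9) - 3 = 3 - 3 = 0)
T - (-3*(-32))*(0 + (u - 1*2))² = -87141/2 - (-3*(-32))*(0 + (0 - 1*2))² = -87141/2 - 96*(0 + (0 - 2))² = -87141/2 - 96*(0 - 2)² = -87141/2 - 96*(-2)² = -87141/2 - 96*4 = -87141/2 - 1*384 = -87141/2 - 384 = -87909/2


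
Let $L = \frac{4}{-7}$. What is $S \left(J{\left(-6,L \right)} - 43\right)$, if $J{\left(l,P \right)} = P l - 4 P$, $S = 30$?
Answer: $- \frac{7830}{7} \approx -1118.6$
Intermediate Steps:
$L = - \frac{4}{7}$ ($L = 4 \left(- \frac{1}{7}\right) = - \frac{4}{7} \approx -0.57143$)
$J{\left(l,P \right)} = - 4 P + P l$
$S \left(J{\left(-6,L \right)} - 43\right) = 30 \left(- \frac{4 \left(-4 - 6\right)}{7} - 43\right) = 30 \left(\left(- \frac{4}{7}\right) \left(-10\right) - 43\right) = 30 \left(\frac{40}{7} - 43\right) = 30 \left(- \frac{261}{7}\right) = - \frac{7830}{7}$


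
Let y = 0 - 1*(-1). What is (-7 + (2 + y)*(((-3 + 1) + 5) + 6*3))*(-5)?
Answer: -280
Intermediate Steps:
y = 1 (y = 0 + 1 = 1)
(-7 + (2 + y)*(((-3 + 1) + 5) + 6*3))*(-5) = (-7 + (2 + 1)*(((-3 + 1) + 5) + 6*3))*(-5) = (-7 + 3*((-2 + 5) + 18))*(-5) = (-7 + 3*(3 + 18))*(-5) = (-7 + 3*21)*(-5) = (-7 + 63)*(-5) = 56*(-5) = -280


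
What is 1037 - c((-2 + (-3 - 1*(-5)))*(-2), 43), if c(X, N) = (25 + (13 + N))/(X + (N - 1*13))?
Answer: 10343/10 ≈ 1034.3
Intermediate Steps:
c(X, N) = (38 + N)/(-13 + N + X) (c(X, N) = (38 + N)/(X + (N - 13)) = (38 + N)/(X + (-13 + N)) = (38 + N)/(-13 + N + X))
1037 - c((-2 + (-3 - 1*(-5)))*(-2), 43) = 1037 - (38 + 43)/(-13 + 43 + (-2 + (-3 - 1*(-5)))*(-2)) = 1037 - 81/(-13 + 43 + (-2 + (-3 + 5))*(-2)) = 1037 - 81/(-13 + 43 + (-2 + 2)*(-2)) = 1037 - 81/(-13 + 43 + 0*(-2)) = 1037 - 81/(-13 + 43 + 0) = 1037 - 81/30 = 1037 - 1*27/10 = 1037 - 27/10 = 10343/10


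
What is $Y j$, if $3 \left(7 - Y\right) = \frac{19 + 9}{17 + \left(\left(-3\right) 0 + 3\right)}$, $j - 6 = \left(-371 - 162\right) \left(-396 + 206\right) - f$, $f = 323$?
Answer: $\frac{3297798}{5} \approx 6.5956 \cdot 10^{5}$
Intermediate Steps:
$j = 100953$ ($j = 6 - \left(323 - \left(-371 - 162\right) \left(-396 + 206\right)\right) = 6 - -100947 = 6 + \left(101270 - 323\right) = 6 + 100947 = 100953$)
$Y = \frac{98}{15}$ ($Y = 7 - \frac{\left(19 + 9\right) \frac{1}{17 + \left(\left(-3\right) 0 + 3\right)}}{3} = 7 - \frac{28 \frac{1}{17 + \left(0 + 3\right)}}{3} = 7 - \frac{28 \frac{1}{17 + 3}}{3} = 7 - \frac{28 \cdot \frac{1}{20}}{3} = 7 - \frac{7}{15} = \frac{98}{15} \approx 6.5333$)
$Y j = \frac{98}{15} \cdot 100953 = \frac{3297798}{5}$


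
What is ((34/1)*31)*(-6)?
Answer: -6324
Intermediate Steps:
((34/1)*31)*(-6) = ((34*1)*31)*(-6) = (34*31)*(-6) = 1054*(-6) = -6324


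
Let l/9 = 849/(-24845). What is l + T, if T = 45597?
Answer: 1132849824/24845 ≈ 45597.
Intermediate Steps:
l = -7641/24845 (l = 9*(849/(-24845)) = 9*(849*(-1/24845)) = 9*(-849/24845) = -7641/24845 ≈ -0.30755)
l + T = -7641/24845 + 45597 = 1132849824/24845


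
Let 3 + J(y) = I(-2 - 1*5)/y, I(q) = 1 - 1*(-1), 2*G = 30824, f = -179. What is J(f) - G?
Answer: -2759287/179 ≈ -15415.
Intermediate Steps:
G = 15412 (G = (½)*30824 = 15412)
I(q) = 2 (I(q) = 1 + 1 = 2)
J(y) = -3 + 2/y
J(f) - G = (-3 + 2/(-179)) - 1*15412 = (-3 + 2*(-1/179)) - 15412 = (-3 - 2/179) - 15412 = -539/179 - 15412 = -2759287/179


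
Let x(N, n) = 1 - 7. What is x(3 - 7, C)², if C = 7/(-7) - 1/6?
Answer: 36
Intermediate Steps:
C = -7/6 (C = 7*(-⅐) - 1*⅙ = -1 - ⅙ = -7/6 ≈ -1.1667)
x(N, n) = -6
x(3 - 7, C)² = (-6)² = 36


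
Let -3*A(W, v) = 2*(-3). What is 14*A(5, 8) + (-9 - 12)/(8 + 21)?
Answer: 791/29 ≈ 27.276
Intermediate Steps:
A(W, v) = 2 (A(W, v) = -2*(-3)/3 = -⅓*(-6) = 2)
14*A(5, 8) + (-9 - 12)/(8 + 21) = 14*2 + (-9 - 12)/(8 + 21) = 28 - 21/29 = 791/29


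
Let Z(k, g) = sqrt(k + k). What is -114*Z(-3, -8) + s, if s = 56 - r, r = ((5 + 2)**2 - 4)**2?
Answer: -1969 - 114*I*sqrt(6) ≈ -1969.0 - 279.24*I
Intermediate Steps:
Z(k, g) = sqrt(2)*sqrt(k) (Z(k, g) = sqrt(2*k) = sqrt(2)*sqrt(k))
r = 2025 (r = (7**2 - 4)**2 = (49 - 4)**2 = 45**2 = 2025)
s = -1969 (s = 56 - 1*2025 = 56 - 2025 = -1969)
-114*Z(-3, -8) + s = -114*sqrt(2)*sqrt(-3) - 1969 = -114*sqrt(2)*I*sqrt(3) - 1969 = -114*I*sqrt(6) - 1969 = -1969 - 114*I*sqrt(6)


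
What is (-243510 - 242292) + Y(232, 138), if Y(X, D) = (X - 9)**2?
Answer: -436073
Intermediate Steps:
Y(X, D) = (-9 + X)**2
(-243510 - 242292) + Y(232, 138) = (-243510 - 242292) + (-9 + 232)**2 = -485802 + 223**2 = -485802 + 49729 = -436073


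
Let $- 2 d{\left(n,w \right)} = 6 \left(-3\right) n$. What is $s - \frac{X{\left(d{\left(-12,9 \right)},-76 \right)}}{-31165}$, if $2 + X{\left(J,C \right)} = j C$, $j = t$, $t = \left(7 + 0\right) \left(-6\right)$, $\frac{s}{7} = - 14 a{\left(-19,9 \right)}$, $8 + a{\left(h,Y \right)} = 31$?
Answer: $- \frac{14048544}{6233} \approx -2253.9$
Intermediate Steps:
$a{\left(h,Y \right)} = 23$ ($a{\left(h,Y \right)} = -8 + 31 = 23$)
$s = -2254$ ($s = 7 \left(\left(-14\right) 23\right) = 7 \left(-322\right) = -2254$)
$d{\left(n,w \right)} = 9 n$ ($d{\left(n,w \right)} = - \frac{6 \left(-3\right) n}{2} = - \frac{\left(-18\right) n}{2} = 9 n$)
$t = -42$ ($t = 7 \left(-6\right) = -42$)
$j = -42$
$X{\left(J,C \right)} = -2 - 42 C$
$s - \frac{X{\left(d{\left(-12,9 \right)},-76 \right)}}{-31165} = -2254 - \frac{-2 - -3192}{-31165} = -2254 - \left(-2 + 3192\right) \left(- \frac{1}{31165}\right) = -2254 - 3190 \left(- \frac{1}{31165}\right) = -2254 - - \frac{638}{6233} = -2254 + \frac{638}{6233} = - \frac{14048544}{6233}$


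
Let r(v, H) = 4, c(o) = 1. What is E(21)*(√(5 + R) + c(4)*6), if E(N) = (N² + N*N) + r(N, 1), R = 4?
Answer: 7974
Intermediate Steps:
E(N) = 4 + 2*N² (E(N) = (N² + N*N) + 4 = (N² + N²) + 4 = 2*N² + 4 = 4 + 2*N²)
E(21)*(√(5 + R) + c(4)*6) = (4 + 2*21²)*(√(5 + 4) + 1*6) = (4 + 2*441)*(√9 + 6) = (4 + 882)*(3 + 6) = 886*9 = 7974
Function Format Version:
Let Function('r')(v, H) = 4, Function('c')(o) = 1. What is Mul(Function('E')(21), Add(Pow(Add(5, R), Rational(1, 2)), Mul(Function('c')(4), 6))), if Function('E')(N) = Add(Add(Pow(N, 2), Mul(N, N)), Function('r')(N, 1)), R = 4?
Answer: 7974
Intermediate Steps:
Function('E')(N) = Add(4, Mul(2, Pow(N, 2))) (Function('E')(N) = Add(Add(Pow(N, 2), Mul(N, N)), 4) = Add(Add(Pow(N, 2), Pow(N, 2)), 4) = Add(Mul(2, Pow(N, 2)), 4) = Add(4, Mul(2, Pow(N, 2))))
Mul(Function('E')(21), Add(Pow(Add(5, R), Rational(1, 2)), Mul(Function('c')(4), 6))) = Mul(Add(4, Mul(2, Pow(21, 2))), Add(Pow(Add(5, 4), Rational(1, 2)), Mul(1, 6))) = Mul(Add(4, Mul(2, 441)), Add(Pow(9, Rational(1, 2)), 6)) = Mul(Add(4, 882), Add(3, 6)) = Mul(886, 9) = 7974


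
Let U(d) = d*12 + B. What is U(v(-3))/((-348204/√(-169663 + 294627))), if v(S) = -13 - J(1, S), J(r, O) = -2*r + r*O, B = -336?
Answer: 72*√31241/29017 ≈ 0.43857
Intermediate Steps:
J(r, O) = -2*r + O*r
v(S) = -11 - S (v(S) = -13 - (-2 + S) = -13 + (2 - S) = -11 - S)
U(d) = -336 + 12*d (U(d) = d*12 - 336 = 12*d - 336 = -336 + 12*d)
U(v(-3))/((-348204/√(-169663 + 294627))) = (-336 + 12*(-11 - 1*(-3)))/((-348204/√(-169663 + 294627))) = (-336 + 12*(-11 + 3))/((-348204*√31241/62482)) = (-336 + 12*(-8))/((-348204*√31241/62482)) = (-336 - 96)/((-174102*√31241/31241)) = -432*(-√31241/174102) = -(-72)*√31241/29017 = 72*√31241/29017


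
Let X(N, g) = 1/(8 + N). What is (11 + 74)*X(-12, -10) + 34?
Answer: 51/4 ≈ 12.750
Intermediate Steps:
(11 + 74)*X(-12, -10) + 34 = (11 + 74)/(8 - 12) + 34 = 85/(-4) + 34 = 85*(-¼) + 34 = -85/4 + 34 = 51/4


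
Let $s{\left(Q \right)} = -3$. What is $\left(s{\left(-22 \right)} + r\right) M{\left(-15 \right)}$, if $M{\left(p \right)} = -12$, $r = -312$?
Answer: $3780$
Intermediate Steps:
$\left(s{\left(-22 \right)} + r\right) M{\left(-15 \right)} = \left(-3 - 312\right) \left(-12\right) = \left(-315\right) \left(-12\right) = 3780$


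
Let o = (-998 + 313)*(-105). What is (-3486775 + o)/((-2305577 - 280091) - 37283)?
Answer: 3414850/2622951 ≈ 1.3019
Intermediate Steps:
o = 71925 (o = -685*(-105) = 71925)
(-3486775 + o)/((-2305577 - 280091) - 37283) = (-3486775 + 71925)/((-2305577 - 280091) - 37283) = -3414850/(-2585668 - 37283) = -3414850/(-2622951) = -3414850*(-1/2622951) = 3414850/2622951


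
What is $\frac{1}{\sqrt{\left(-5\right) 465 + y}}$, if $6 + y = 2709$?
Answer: $\frac{\sqrt{42}}{126} \approx 0.051434$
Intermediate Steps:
$y = 2703$ ($y = -6 + 2709 = 2703$)
$\frac{1}{\sqrt{\left(-5\right) 465 + y}} = \frac{1}{\sqrt{\left(-5\right) 465 + 2703}} = \frac{1}{\sqrt{-2325 + 2703}} = \frac{1}{\sqrt{378}} = \frac{1}{3 \sqrt{42}} = \frac{\sqrt{42}}{126}$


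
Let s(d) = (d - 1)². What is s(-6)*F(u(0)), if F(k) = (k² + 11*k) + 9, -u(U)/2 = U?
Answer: 441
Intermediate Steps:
s(d) = (-1 + d)²
u(U) = -2*U
F(k) = 9 + k² + 11*k
s(-6)*F(u(0)) = (-1 - 6)²*(9 + (-2*0)² + 11*(-2*0)) = (-7)²*(9 + 0² + 11*0) = 49*(9 + 0 + 0) = 49*9 = 441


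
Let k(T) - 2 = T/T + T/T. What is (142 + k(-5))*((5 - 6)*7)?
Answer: -1022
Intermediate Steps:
k(T) = 4 (k(T) = 2 + (T/T + T/T) = 2 + (1 + 1) = 2 + 2 = 4)
(142 + k(-5))*((5 - 6)*7) = (142 + 4)*((5 - 6)*7) = 146*(-1*7) = 146*(-7) = -1022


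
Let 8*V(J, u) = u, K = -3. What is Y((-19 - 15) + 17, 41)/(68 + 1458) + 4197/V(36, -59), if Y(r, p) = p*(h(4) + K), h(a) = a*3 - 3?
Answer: -25611231/45017 ≈ -568.92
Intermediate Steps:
V(J, u) = u/8
h(a) = -3 + 3*a (h(a) = 3*a - 3 = -3 + 3*a)
Y(r, p) = 6*p (Y(r, p) = p*((-3 + 3*4) - 3) = p*((-3 + 12) - 3) = p*(9 - 3) = p*6 = 6*p)
Y((-19 - 15) + 17, 41)/(68 + 1458) + 4197/V(36, -59) = (6*41)/(68 + 1458) + 4197/(((⅛)*(-59))) = 246/1526 + 4197/(-59/8) = 246*(1/1526) + 4197*(-8/59) = 123/763 - 33576/59 = -25611231/45017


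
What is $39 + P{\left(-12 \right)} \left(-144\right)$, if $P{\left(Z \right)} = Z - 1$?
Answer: $1911$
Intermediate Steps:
$P{\left(Z \right)} = -1 + Z$ ($P{\left(Z \right)} = Z - 1 = -1 + Z$)
$39 + P{\left(-12 \right)} \left(-144\right) = 39 + \left(-1 - 12\right) \left(-144\right) = 39 - -1872 = 39 + 1872 = 1911$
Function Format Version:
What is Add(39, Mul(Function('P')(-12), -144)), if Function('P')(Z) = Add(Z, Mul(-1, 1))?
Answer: 1911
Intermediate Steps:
Function('P')(Z) = Add(-1, Z) (Function('P')(Z) = Add(Z, -1) = Add(-1, Z))
Add(39, Mul(Function('P')(-12), -144)) = Add(39, Mul(Add(-1, -12), -144)) = Add(39, Mul(-13, -144)) = Add(39, 1872) = 1911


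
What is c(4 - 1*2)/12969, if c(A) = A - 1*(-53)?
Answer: 5/1179 ≈ 0.0042409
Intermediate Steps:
c(A) = 53 + A (c(A) = A + 53 = 53 + A)
c(4 - 1*2)/12969 = (53 + (4 - 1*2))/12969 = (53 + (4 - 2))*(1/12969) = (53 + 2)*(1/12969) = 55*(1/12969) = 5/1179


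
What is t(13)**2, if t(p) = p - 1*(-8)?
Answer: 441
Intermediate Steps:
t(p) = 8 + p (t(p) = p + 8 = 8 + p)
t(13)**2 = (8 + 13)**2 = 21**2 = 441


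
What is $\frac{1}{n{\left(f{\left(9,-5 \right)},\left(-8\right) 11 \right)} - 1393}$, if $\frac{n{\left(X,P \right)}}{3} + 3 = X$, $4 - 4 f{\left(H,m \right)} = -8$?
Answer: $- \frac{1}{1393} \approx -0.00071787$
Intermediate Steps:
$f{\left(H,m \right)} = 3$ ($f{\left(H,m \right)} = 1 - -2 = 1 + 2 = 3$)
$n{\left(X,P \right)} = -9 + 3 X$
$\frac{1}{n{\left(f{\left(9,-5 \right)},\left(-8\right) 11 \right)} - 1393} = \frac{1}{\left(-9 + 3 \cdot 3\right) - 1393} = \frac{1}{\left(-9 + 9\right) - 1393} = \frac{1}{0 - 1393} = \frac{1}{-1393} = - \frac{1}{1393}$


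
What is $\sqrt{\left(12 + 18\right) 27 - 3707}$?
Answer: $i \sqrt{2897} \approx 53.824 i$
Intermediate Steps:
$\sqrt{\left(12 + 18\right) 27 - 3707} = \sqrt{30 \cdot 27 - 3707} = \sqrt{810 - 3707} = \sqrt{-2897} = i \sqrt{2897}$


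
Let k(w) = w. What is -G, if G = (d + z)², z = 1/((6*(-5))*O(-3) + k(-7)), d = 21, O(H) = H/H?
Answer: -602176/1369 ≈ -439.87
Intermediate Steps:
O(H) = 1
z = -1/37 (z = 1/((6*(-5))*1 - 7) = 1/(-30*1 - 7) = 1/(-30 - 7) = 1/(-37) = -1/37 ≈ -0.027027)
G = 602176/1369 (G = (21 - 1/37)² = (776/37)² = 602176/1369 ≈ 439.87)
-G = -1*602176/1369 = -602176/1369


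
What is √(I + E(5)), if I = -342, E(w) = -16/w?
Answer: I*√8630/5 ≈ 18.58*I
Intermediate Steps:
√(I + E(5)) = √(-342 - 16/5) = √(-1726/5) = I*√8630/5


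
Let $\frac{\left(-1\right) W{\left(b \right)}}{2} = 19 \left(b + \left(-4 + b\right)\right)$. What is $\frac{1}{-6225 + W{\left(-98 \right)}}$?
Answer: $\frac{1}{1375} \approx 0.00072727$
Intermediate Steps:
$W{\left(b \right)} = 152 - 76 b$ ($W{\left(b \right)} = - 2 \cdot 19 \left(b + \left(-4 + b\right)\right) = - 2 \cdot 19 \left(-4 + 2 b\right) = - 2 \left(-76 + 38 b\right) = 152 - 76 b$)
$\frac{1}{-6225 + W{\left(-98 \right)}} = \frac{1}{-6225 + \left(152 - -7448\right)} = \frac{1}{-6225 + \left(152 + 7448\right)} = \frac{1}{-6225 + 7600} = \frac{1}{1375}$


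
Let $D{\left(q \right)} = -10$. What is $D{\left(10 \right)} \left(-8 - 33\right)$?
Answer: $410$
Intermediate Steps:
$D{\left(10 \right)} \left(-8 - 33\right) = - 10 \left(-8 - 33\right) = \left(-10\right) \left(-41\right) = 410$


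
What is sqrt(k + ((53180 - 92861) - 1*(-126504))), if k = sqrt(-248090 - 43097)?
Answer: sqrt(86823 + 13*I*sqrt(1723)) ≈ 294.66 + 0.9157*I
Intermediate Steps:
k = 13*I*sqrt(1723) (k = sqrt(-291187) = 13*I*sqrt(1723) ≈ 539.62*I)
sqrt(k + ((53180 - 92861) - 1*(-126504))) = sqrt(13*I*sqrt(1723) + ((53180 - 92861) - 1*(-126504))) = sqrt(13*I*sqrt(1723) + (-39681 + 126504)) = sqrt(13*I*sqrt(1723) + 86823) = sqrt(86823 + 13*I*sqrt(1723))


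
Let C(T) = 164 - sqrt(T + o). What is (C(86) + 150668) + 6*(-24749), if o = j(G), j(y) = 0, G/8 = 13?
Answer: 2338 - sqrt(86) ≈ 2328.7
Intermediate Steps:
G = 104 (G = 8*13 = 104)
o = 0
C(T) = 164 - sqrt(T) (C(T) = 164 - sqrt(T + 0) = 164 - sqrt(T))
(C(86) + 150668) + 6*(-24749) = ((164 - sqrt(86)) + 150668) + 6*(-24749) = (150832 - sqrt(86)) - 148494 = 2338 - sqrt(86)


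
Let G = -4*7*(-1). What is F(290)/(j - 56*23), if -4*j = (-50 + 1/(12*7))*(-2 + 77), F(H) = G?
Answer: -3136/39281 ≈ -0.079835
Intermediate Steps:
G = 28 (G = -28*(-1) = 28)
F(H) = 28
j = 104975/112 (j = -(-50 + 1/(12*7))*(-2 + 77)/4 = -(-50 + 1/84)*75/4 = -(-4199)*75/336 = -1/4*(-104975/28) = 104975/112 ≈ 937.28)
F(290)/(j - 56*23) = 28/(104975/112 - 56*23) = 28/(104975/112 - 1288) = 28/(-39281/112) = 28*(-112/39281) = -3136/39281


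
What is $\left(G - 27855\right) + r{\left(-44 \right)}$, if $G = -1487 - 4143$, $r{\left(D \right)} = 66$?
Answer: $-33419$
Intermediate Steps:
$G = -5630$ ($G = -1487 - 4143 = -5630$)
$\left(G - 27855\right) + r{\left(-44 \right)} = \left(-5630 - 27855\right) + 66 = -33485 + 66 = -33419$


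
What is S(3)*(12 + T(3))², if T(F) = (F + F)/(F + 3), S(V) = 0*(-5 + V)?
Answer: 0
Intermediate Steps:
S(V) = 0
T(F) = 2*F/(3 + F) (T(F) = (2*F)/(3 + F) = 2*F/(3 + F))
S(3)*(12 + T(3))² = 0*(12 + 2*3/(3 + 3))² = 0*(12 + 2*3/6)² = 0*(12 + 2*3*(⅙))² = 0*(12 + 1)² = 0*13² = 0*169 = 0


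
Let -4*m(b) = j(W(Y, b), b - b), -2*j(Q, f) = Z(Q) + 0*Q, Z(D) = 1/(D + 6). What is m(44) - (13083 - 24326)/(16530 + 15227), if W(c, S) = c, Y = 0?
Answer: 571421/1524336 ≈ 0.37487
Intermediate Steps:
Z(D) = 1/(6 + D)
j(Q, f) = -1/(2*(6 + Q)) (j(Q, f) = -(1/(6 + Q) + 0*Q)/2 = -(1/(6 + Q) + 0)/2 = -1/(2*(6 + Q)))
m(b) = 1/48 (m(b) = -(-1)/(4*(12 + 2*0)) = -(-1)/(4*(12 + 0)) = -(-1)/(4*12) = -1/4*(-1/12) = 1/48)
m(44) - (13083 - 24326)/(16530 + 15227) = 1/48 - (13083 - 24326)/(16530 + 15227) = 1/48 - (-11243)/31757 = 1/48 - 1*(-11243/31757) = 1/48 + 11243/31757 = 571421/1524336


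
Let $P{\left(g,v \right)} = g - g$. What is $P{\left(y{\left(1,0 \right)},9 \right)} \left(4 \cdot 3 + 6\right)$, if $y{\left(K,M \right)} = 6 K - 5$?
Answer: $0$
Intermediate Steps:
$y{\left(K,M \right)} = -5 + 6 K$
$P{\left(g,v \right)} = 0$
$P{\left(y{\left(1,0 \right)},9 \right)} \left(4 \cdot 3 + 6\right) = 0 \left(4 \cdot 3 + 6\right) = 0 \left(12 + 6\right) = 0 \cdot 18 = 0$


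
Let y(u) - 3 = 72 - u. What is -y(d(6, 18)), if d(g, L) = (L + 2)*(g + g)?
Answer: 165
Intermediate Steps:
d(g, L) = 2*g*(2 + L) (d(g, L) = (2 + L)*(2*g) = 2*g*(2 + L))
y(u) = 75 - u (y(u) = 3 + (72 - u) = 75 - u)
-y(d(6, 18)) = -(75 - 2*6*(2 + 18)) = -(75 - 2*6*20) = -(75 - 1*240) = -(75 - 240) = -1*(-165) = 165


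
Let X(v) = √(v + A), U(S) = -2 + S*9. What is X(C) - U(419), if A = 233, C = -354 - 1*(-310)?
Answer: -3769 + 3*√21 ≈ -3755.3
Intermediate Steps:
U(S) = -2 + 9*S
C = -44 (C = -354 + 310 = -44)
X(v) = √(233 + v) (X(v) = √(v + 233) = √(233 + v))
X(C) - U(419) = √(233 - 44) - (-2 + 9*419) = √189 - (-2 + 3771) = 3*√21 - 1*3769 = 3*√21 - 3769 = -3769 + 3*√21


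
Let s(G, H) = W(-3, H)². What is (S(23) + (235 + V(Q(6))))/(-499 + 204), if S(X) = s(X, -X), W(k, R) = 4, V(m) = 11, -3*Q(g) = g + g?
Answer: -262/295 ≈ -0.88814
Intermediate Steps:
Q(g) = -2*g/3 (Q(g) = -(g + g)/3 = -2*g/3)
s(G, H) = 16 (s(G, H) = 4² = 16)
S(X) = 16
(S(23) + (235 + V(Q(6))))/(-499 + 204) = (16 + (235 + 11))/(-499 + 204) = (16 + 246)/(-295) = 262*(-1/295) = -262/295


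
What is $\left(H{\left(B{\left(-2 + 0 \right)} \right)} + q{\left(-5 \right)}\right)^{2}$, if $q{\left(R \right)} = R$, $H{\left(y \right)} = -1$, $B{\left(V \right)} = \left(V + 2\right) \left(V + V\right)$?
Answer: $36$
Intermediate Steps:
$B{\left(V \right)} = 2 V \left(2 + V\right)$ ($B{\left(V \right)} = \left(2 + V\right) 2 V = 2 V \left(2 + V\right)$)
$\left(H{\left(B{\left(-2 + 0 \right)} \right)} + q{\left(-5 \right)}\right)^{2} = \left(-1 - 5\right)^{2} = \left(-6\right)^{2} = 36$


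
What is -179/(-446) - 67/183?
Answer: 2875/81618 ≈ 0.035225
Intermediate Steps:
-179/(-446) - 67/183 = -179*(-1/446) - 67*1/183 = 179/446 - 67/183 = 2875/81618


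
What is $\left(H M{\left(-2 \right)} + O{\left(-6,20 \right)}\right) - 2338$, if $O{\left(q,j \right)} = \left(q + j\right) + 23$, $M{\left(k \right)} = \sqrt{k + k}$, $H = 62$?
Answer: $-2301 + 124 i \approx -2301.0 + 124.0 i$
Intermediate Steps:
$M{\left(k \right)} = \sqrt{2} \sqrt{k}$ ($M{\left(k \right)} = \sqrt{2 k} = \sqrt{2} \sqrt{k}$)
$O{\left(q,j \right)} = 23 + j + q$ ($O{\left(q,j \right)} = \left(j + q\right) + 23 = 23 + j + q$)
$\left(H M{\left(-2 \right)} + O{\left(-6,20 \right)}\right) - 2338 = \left(62 \sqrt{2} \sqrt{-2} + \left(23 + 20 - 6\right)\right) - 2338 = \left(62 \sqrt{2} i \sqrt{2} + 37\right) - 2338 = \left(62 \cdot 2 i + 37\right) - 2338 = \left(124 i + 37\right) - 2338 = \left(37 + 124 i\right) - 2338 = -2301 + 124 i$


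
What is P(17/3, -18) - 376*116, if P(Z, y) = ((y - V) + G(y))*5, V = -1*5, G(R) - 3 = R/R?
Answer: -43661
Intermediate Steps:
G(R) = 4 (G(R) = 3 + R/R = 3 + 1 = 4)
V = -5
P(Z, y) = 45 + 5*y (P(Z, y) = ((y - 1*(-5)) + 4)*5 = ((y + 5) + 4)*5 = ((5 + y) + 4)*5 = (9 + y)*5 = 45 + 5*y)
P(17/3, -18) - 376*116 = (45 + 5*(-18)) - 376*116 = (45 - 90) - 43616 = -45 - 43616 = -43661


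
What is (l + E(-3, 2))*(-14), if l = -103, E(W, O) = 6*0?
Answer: 1442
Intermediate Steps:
E(W, O) = 0
(l + E(-3, 2))*(-14) = (-103 + 0)*(-14) = -103*(-14) = 1442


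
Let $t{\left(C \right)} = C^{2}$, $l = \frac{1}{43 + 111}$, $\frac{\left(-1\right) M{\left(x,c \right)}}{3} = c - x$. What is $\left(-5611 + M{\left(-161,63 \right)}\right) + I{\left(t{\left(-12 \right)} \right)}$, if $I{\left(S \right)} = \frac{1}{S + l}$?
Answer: $- \frac{139337937}{22177} \approx -6283.0$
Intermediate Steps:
$M{\left(x,c \right)} = - 3 c + 3 x$ ($M{\left(x,c \right)} = - 3 \left(c - x\right) = - 3 c + 3 x$)
$l = \frac{1}{154} \approx 0.0064935$
$I{\left(S \right)} = \frac{1}{\frac{1}{154} + S}$ ($I{\left(S \right)} = \frac{1}{S + \frac{1}{154}} = \frac{1}{\frac{1}{154} + S}$)
$\left(-5611 + M{\left(-161,63 \right)}\right) + I{\left(t{\left(-12 \right)} \right)} = \left(-5611 + \left(\left(-3\right) 63 + 3 \left(-161\right)\right)\right) + \frac{154}{1 + 154 \left(-12\right)^{2}} = \left(-5611 - 672\right) + \frac{154}{1 + 154 \cdot 144} = \left(-5611 - 672\right) + \frac{154}{1 + 22176} = -6283 + \frac{154}{22177} = - \frac{139337937}{22177}$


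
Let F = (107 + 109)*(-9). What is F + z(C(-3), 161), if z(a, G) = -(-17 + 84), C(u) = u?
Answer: -2011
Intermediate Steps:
F = -1944 (F = 216*(-9) = -1944)
z(a, G) = -67 (z(a, G) = -1*67 = -67)
F + z(C(-3), 161) = -1944 - 67 = -2011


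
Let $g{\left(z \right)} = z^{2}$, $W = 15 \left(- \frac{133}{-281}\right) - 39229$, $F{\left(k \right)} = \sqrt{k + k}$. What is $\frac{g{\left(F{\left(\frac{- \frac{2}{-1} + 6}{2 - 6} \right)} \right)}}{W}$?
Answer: $\frac{562}{5510677} \approx 0.00010198$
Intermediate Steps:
$F{\left(k \right)} = \sqrt{2} \sqrt{k}$ ($F{\left(k \right)} = \sqrt{2 k} = \sqrt{2} \sqrt{k}$)
$W = - \frac{11021354}{281}$ ($W = 15 \left(\left(-133\right) \left(- \frac{1}{281}\right)\right) - 39229 = 15 \cdot \frac{133}{281} - 39229 = \frac{1995}{281} - 39229 = - \frac{11021354}{281} \approx -39222.0$)
$\frac{g{\left(F{\left(\frac{- \frac{2}{-1} + 6}{2 - 6} \right)} \right)}}{W} = \frac{\left(\sqrt{2} \sqrt{\frac{- \frac{2}{-1} + 6}{2 - 6}}\right)^{2}}{- \frac{11021354}{281}} = \left(\sqrt{2} \sqrt{\frac{\left(-2\right) \left(-1\right) + 6}{-4}}\right)^{2} \left(- \frac{281}{11021354}\right) = \left(\sqrt{2} \sqrt{\left(2 + 6\right) \left(- \frac{1}{4}\right)}\right)^{2} \left(- \frac{281}{11021354}\right) = \left(\sqrt{2} \sqrt{8 \left(- \frac{1}{4}\right)}\right)^{2} \left(- \frac{281}{11021354}\right) = \left(\sqrt{2} \sqrt{-2}\right)^{2} \left(- \frac{281}{11021354}\right) = \left(\sqrt{2} i \sqrt{2}\right)^{2} \left(- \frac{281}{11021354}\right) = \left(2 i\right)^{2} \left(- \frac{281}{11021354}\right) = \left(-4\right) \left(- \frac{281}{11021354}\right) = \frac{562}{5510677}$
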